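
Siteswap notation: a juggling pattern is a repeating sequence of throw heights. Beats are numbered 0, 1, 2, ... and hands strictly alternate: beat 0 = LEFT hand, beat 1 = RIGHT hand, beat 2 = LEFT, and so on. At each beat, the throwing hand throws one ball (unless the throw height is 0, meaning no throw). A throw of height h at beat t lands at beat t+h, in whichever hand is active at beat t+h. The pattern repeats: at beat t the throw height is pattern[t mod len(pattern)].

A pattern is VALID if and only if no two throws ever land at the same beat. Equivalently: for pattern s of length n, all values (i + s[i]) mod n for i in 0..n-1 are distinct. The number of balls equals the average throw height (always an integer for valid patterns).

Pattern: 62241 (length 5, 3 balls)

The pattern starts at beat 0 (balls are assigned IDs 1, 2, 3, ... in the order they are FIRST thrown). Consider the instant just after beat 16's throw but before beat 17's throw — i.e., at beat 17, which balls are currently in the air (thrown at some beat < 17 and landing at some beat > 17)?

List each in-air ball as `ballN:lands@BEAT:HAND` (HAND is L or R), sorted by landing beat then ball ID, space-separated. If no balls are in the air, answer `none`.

Answer: ball2:lands@18:L ball1:lands@21:R

Derivation:
Beat 0 (L): throw ball1 h=6 -> lands@6:L; in-air after throw: [b1@6:L]
Beat 1 (R): throw ball2 h=2 -> lands@3:R; in-air after throw: [b2@3:R b1@6:L]
Beat 2 (L): throw ball3 h=2 -> lands@4:L; in-air after throw: [b2@3:R b3@4:L b1@6:L]
Beat 3 (R): throw ball2 h=4 -> lands@7:R; in-air after throw: [b3@4:L b1@6:L b2@7:R]
Beat 4 (L): throw ball3 h=1 -> lands@5:R; in-air after throw: [b3@5:R b1@6:L b2@7:R]
Beat 5 (R): throw ball3 h=6 -> lands@11:R; in-air after throw: [b1@6:L b2@7:R b3@11:R]
Beat 6 (L): throw ball1 h=2 -> lands@8:L; in-air after throw: [b2@7:R b1@8:L b3@11:R]
Beat 7 (R): throw ball2 h=2 -> lands@9:R; in-air after throw: [b1@8:L b2@9:R b3@11:R]
Beat 8 (L): throw ball1 h=4 -> lands@12:L; in-air after throw: [b2@9:R b3@11:R b1@12:L]
Beat 9 (R): throw ball2 h=1 -> lands@10:L; in-air after throw: [b2@10:L b3@11:R b1@12:L]
Beat 10 (L): throw ball2 h=6 -> lands@16:L; in-air after throw: [b3@11:R b1@12:L b2@16:L]
Beat 11 (R): throw ball3 h=2 -> lands@13:R; in-air after throw: [b1@12:L b3@13:R b2@16:L]
Beat 12 (L): throw ball1 h=2 -> lands@14:L; in-air after throw: [b3@13:R b1@14:L b2@16:L]
Beat 13 (R): throw ball3 h=4 -> lands@17:R; in-air after throw: [b1@14:L b2@16:L b3@17:R]
Beat 14 (L): throw ball1 h=1 -> lands@15:R; in-air after throw: [b1@15:R b2@16:L b3@17:R]
Beat 15 (R): throw ball1 h=6 -> lands@21:R; in-air after throw: [b2@16:L b3@17:R b1@21:R]
Beat 16 (L): throw ball2 h=2 -> lands@18:L; in-air after throw: [b3@17:R b2@18:L b1@21:R]
Beat 17 (R): throw ball3 h=2 -> lands@19:R; in-air after throw: [b2@18:L b3@19:R b1@21:R]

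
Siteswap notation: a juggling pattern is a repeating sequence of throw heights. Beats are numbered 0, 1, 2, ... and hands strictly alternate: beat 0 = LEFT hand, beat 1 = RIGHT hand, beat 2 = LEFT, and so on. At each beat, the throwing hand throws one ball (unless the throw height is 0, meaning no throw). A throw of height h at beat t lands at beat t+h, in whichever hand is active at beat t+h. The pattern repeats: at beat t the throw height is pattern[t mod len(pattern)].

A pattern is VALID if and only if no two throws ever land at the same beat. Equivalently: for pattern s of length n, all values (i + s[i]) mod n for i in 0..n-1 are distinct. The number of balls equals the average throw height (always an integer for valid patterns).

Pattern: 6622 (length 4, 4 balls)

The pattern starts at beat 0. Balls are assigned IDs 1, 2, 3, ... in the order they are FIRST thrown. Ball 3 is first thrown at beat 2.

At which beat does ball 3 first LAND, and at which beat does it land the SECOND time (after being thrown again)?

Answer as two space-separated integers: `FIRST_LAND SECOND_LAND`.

Answer: 4 10

Derivation:
Beat 0 (L): throw ball1 h=6 -> lands@6:L; in-air after throw: [b1@6:L]
Beat 1 (R): throw ball2 h=6 -> lands@7:R; in-air after throw: [b1@6:L b2@7:R]
Beat 2 (L): throw ball3 h=2 -> lands@4:L; in-air after throw: [b3@4:L b1@6:L b2@7:R]
Beat 3 (R): throw ball4 h=2 -> lands@5:R; in-air after throw: [b3@4:L b4@5:R b1@6:L b2@7:R]
Beat 4 (L): throw ball3 h=6 -> lands@10:L; in-air after throw: [b4@5:R b1@6:L b2@7:R b3@10:L]
Beat 5 (R): throw ball4 h=6 -> lands@11:R; in-air after throw: [b1@6:L b2@7:R b3@10:L b4@11:R]
Beat 6 (L): throw ball1 h=2 -> lands@8:L; in-air after throw: [b2@7:R b1@8:L b3@10:L b4@11:R]
Beat 7 (R): throw ball2 h=2 -> lands@9:R; in-air after throw: [b1@8:L b2@9:R b3@10:L b4@11:R]
Beat 8 (L): throw ball1 h=6 -> lands@14:L; in-air after throw: [b2@9:R b3@10:L b4@11:R b1@14:L]
Beat 9 (R): throw ball2 h=6 -> lands@15:R; in-air after throw: [b3@10:L b4@11:R b1@14:L b2@15:R]
Beat 10 (L): throw ball3 h=2 -> lands@12:L; in-air after throw: [b4@11:R b3@12:L b1@14:L b2@15:R]
Ball 3: thrown@2 h=2 -> first land @4; rethrown@4 h=6 -> second land @10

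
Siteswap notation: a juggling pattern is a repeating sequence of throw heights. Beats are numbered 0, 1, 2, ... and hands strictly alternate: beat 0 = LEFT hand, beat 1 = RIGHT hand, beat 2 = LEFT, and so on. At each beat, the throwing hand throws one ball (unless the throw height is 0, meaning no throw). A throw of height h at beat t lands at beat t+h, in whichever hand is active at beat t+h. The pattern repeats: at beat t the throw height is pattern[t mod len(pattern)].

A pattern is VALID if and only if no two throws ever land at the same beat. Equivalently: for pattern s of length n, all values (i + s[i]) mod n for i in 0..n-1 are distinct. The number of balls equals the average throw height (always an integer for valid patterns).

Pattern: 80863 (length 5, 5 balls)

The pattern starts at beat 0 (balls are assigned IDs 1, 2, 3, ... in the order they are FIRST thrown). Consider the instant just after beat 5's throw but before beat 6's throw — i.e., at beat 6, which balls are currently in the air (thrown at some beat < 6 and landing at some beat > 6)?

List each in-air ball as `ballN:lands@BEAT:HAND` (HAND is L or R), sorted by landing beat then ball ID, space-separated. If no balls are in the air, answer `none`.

Beat 0 (L): throw ball1 h=8 -> lands@8:L; in-air after throw: [b1@8:L]
Beat 2 (L): throw ball2 h=8 -> lands@10:L; in-air after throw: [b1@8:L b2@10:L]
Beat 3 (R): throw ball3 h=6 -> lands@9:R; in-air after throw: [b1@8:L b3@9:R b2@10:L]
Beat 4 (L): throw ball4 h=3 -> lands@7:R; in-air after throw: [b4@7:R b1@8:L b3@9:R b2@10:L]
Beat 5 (R): throw ball5 h=8 -> lands@13:R; in-air after throw: [b4@7:R b1@8:L b3@9:R b2@10:L b5@13:R]

Answer: ball4:lands@7:R ball1:lands@8:L ball3:lands@9:R ball2:lands@10:L ball5:lands@13:R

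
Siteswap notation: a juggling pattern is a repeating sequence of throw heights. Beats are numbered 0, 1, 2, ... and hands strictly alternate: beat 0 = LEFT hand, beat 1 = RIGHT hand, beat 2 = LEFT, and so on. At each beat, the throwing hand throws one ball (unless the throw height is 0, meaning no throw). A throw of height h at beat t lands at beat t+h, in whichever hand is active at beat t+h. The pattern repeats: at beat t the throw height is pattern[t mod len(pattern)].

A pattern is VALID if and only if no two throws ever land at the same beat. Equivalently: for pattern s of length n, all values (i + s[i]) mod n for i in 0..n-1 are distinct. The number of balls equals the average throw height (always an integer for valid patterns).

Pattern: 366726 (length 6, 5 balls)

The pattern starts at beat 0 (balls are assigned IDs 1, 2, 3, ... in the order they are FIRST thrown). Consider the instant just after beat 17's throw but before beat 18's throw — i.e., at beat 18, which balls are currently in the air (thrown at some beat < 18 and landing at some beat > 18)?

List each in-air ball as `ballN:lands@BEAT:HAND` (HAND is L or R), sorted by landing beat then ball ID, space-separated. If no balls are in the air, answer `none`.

Beat 0 (L): throw ball1 h=3 -> lands@3:R; in-air after throw: [b1@3:R]
Beat 1 (R): throw ball2 h=6 -> lands@7:R; in-air after throw: [b1@3:R b2@7:R]
Beat 2 (L): throw ball3 h=6 -> lands@8:L; in-air after throw: [b1@3:R b2@7:R b3@8:L]
Beat 3 (R): throw ball1 h=7 -> lands@10:L; in-air after throw: [b2@7:R b3@8:L b1@10:L]
Beat 4 (L): throw ball4 h=2 -> lands@6:L; in-air after throw: [b4@6:L b2@7:R b3@8:L b1@10:L]
Beat 5 (R): throw ball5 h=6 -> lands@11:R; in-air after throw: [b4@6:L b2@7:R b3@8:L b1@10:L b5@11:R]
Beat 6 (L): throw ball4 h=3 -> lands@9:R; in-air after throw: [b2@7:R b3@8:L b4@9:R b1@10:L b5@11:R]
Beat 7 (R): throw ball2 h=6 -> lands@13:R; in-air after throw: [b3@8:L b4@9:R b1@10:L b5@11:R b2@13:R]
Beat 8 (L): throw ball3 h=6 -> lands@14:L; in-air after throw: [b4@9:R b1@10:L b5@11:R b2@13:R b3@14:L]
Beat 9 (R): throw ball4 h=7 -> lands@16:L; in-air after throw: [b1@10:L b5@11:R b2@13:R b3@14:L b4@16:L]
Beat 10 (L): throw ball1 h=2 -> lands@12:L; in-air after throw: [b5@11:R b1@12:L b2@13:R b3@14:L b4@16:L]
Beat 11 (R): throw ball5 h=6 -> lands@17:R; in-air after throw: [b1@12:L b2@13:R b3@14:L b4@16:L b5@17:R]
Beat 12 (L): throw ball1 h=3 -> lands@15:R; in-air after throw: [b2@13:R b3@14:L b1@15:R b4@16:L b5@17:R]
Beat 13 (R): throw ball2 h=6 -> lands@19:R; in-air after throw: [b3@14:L b1@15:R b4@16:L b5@17:R b2@19:R]
Beat 14 (L): throw ball3 h=6 -> lands@20:L; in-air after throw: [b1@15:R b4@16:L b5@17:R b2@19:R b3@20:L]
Beat 15 (R): throw ball1 h=7 -> lands@22:L; in-air after throw: [b4@16:L b5@17:R b2@19:R b3@20:L b1@22:L]
Beat 16 (L): throw ball4 h=2 -> lands@18:L; in-air after throw: [b5@17:R b4@18:L b2@19:R b3@20:L b1@22:L]
Beat 17 (R): throw ball5 h=6 -> lands@23:R; in-air after throw: [b4@18:L b2@19:R b3@20:L b1@22:L b5@23:R]
Beat 18 (L): throw ball4 h=3 -> lands@21:R; in-air after throw: [b2@19:R b3@20:L b4@21:R b1@22:L b5@23:R]

Answer: ball2:lands@19:R ball3:lands@20:L ball1:lands@22:L ball5:lands@23:R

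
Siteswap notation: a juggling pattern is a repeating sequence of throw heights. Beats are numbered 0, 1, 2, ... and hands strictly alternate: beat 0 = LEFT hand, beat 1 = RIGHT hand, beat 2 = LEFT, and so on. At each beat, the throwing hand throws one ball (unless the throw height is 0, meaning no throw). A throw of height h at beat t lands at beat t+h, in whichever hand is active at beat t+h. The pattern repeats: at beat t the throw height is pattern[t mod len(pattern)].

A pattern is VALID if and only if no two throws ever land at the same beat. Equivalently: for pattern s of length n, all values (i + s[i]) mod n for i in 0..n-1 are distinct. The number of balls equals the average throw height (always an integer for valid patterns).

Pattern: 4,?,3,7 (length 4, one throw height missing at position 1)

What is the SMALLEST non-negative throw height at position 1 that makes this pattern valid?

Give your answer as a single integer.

i=0: (0 + 4) mod 4 = 0
i=1: s[i]=? (unknown)
i=2: (2 + 3) mod 4 = 1
i=3: (3 + 7) mod 4 = 2
Known residues: [0, 1, 2]; need a permutation of 0..3, so missing residue r = 3
Need (1 + s) mod 4 = 3; smallest s = (3 - 1) mod 4 = 2

Answer: 2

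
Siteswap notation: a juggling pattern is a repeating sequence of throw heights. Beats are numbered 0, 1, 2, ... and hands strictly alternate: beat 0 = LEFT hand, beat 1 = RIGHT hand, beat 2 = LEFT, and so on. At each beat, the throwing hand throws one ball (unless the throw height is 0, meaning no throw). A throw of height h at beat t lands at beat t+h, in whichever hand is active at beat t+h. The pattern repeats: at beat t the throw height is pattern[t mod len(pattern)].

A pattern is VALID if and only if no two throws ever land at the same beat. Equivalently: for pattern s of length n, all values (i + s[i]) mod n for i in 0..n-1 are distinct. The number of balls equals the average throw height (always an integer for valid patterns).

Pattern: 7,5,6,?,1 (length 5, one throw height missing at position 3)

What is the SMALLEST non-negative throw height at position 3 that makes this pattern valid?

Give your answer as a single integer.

Answer: 1

Derivation:
i=0: (0 + 7) mod 5 = 2
i=1: (1 + 5) mod 5 = 1
i=2: (2 + 6) mod 5 = 3
i=3: s[i]=? (unknown)
i=4: (4 + 1) mod 5 = 0
Known residues: [0, 1, 2, 3]; need a permutation of 0..4, so missing residue r = 4
Need (3 + s) mod 5 = 4; smallest s = (4 - 3) mod 5 = 1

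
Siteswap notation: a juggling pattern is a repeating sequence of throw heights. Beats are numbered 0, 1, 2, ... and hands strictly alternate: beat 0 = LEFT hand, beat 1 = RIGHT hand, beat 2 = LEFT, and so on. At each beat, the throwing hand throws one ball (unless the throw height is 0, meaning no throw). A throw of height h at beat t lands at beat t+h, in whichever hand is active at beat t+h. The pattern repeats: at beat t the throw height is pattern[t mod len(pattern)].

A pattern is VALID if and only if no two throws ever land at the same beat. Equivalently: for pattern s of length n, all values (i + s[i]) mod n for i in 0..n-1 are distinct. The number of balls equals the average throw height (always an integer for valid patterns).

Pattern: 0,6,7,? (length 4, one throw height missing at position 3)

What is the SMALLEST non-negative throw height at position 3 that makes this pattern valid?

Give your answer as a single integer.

i=0: (0 + 0) mod 4 = 0
i=1: (1 + 6) mod 4 = 3
i=2: (2 + 7) mod 4 = 1
i=3: s[i]=? (unknown)
Known residues: [0, 1, 3]; need a permutation of 0..3, so missing residue r = 2
Need (3 + s) mod 4 = 2; smallest s = (2 - 3) mod 4 = 3

Answer: 3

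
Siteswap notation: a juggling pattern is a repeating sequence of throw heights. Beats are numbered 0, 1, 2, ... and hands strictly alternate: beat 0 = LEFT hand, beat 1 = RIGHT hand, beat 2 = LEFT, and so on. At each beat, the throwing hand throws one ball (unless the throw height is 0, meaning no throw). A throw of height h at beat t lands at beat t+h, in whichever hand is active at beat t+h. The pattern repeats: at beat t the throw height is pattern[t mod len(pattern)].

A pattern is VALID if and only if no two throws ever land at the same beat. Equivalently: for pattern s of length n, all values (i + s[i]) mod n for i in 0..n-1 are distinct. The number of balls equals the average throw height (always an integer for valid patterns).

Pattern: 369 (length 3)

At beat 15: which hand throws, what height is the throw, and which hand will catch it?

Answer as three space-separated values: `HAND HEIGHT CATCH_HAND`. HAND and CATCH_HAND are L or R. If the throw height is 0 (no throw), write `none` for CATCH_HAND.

Beat 15: 15 mod 2 = 1, so hand = R
Throw height = pattern[15 mod 3] = pattern[0] = 3
Lands at beat 15+3=18, 18 mod 2 = 0, so catch hand = L

Answer: R 3 L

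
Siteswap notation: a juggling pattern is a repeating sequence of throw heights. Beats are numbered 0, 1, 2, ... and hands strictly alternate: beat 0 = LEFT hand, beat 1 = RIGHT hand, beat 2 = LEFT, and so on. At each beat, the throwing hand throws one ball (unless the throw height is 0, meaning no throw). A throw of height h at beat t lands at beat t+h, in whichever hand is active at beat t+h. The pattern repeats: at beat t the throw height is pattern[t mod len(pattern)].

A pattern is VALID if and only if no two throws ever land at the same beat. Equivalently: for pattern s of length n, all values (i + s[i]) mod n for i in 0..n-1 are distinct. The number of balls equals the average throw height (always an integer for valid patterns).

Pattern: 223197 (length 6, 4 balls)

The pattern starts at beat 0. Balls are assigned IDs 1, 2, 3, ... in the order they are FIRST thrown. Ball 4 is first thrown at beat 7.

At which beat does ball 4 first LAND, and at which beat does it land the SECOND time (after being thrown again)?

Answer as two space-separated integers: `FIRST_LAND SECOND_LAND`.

Beat 0 (L): throw ball1 h=2 -> lands@2:L; in-air after throw: [b1@2:L]
Beat 1 (R): throw ball2 h=2 -> lands@3:R; in-air after throw: [b1@2:L b2@3:R]
Beat 2 (L): throw ball1 h=3 -> lands@5:R; in-air after throw: [b2@3:R b1@5:R]
Beat 3 (R): throw ball2 h=1 -> lands@4:L; in-air after throw: [b2@4:L b1@5:R]
Beat 4 (L): throw ball2 h=9 -> lands@13:R; in-air after throw: [b1@5:R b2@13:R]
Beat 5 (R): throw ball1 h=7 -> lands@12:L; in-air after throw: [b1@12:L b2@13:R]
Beat 6 (L): throw ball3 h=2 -> lands@8:L; in-air after throw: [b3@8:L b1@12:L b2@13:R]
Beat 7 (R): throw ball4 h=2 -> lands@9:R; in-air after throw: [b3@8:L b4@9:R b1@12:L b2@13:R]
Beat 8 (L): throw ball3 h=3 -> lands@11:R; in-air after throw: [b4@9:R b3@11:R b1@12:L b2@13:R]
Beat 9 (R): throw ball4 h=1 -> lands@10:L; in-air after throw: [b4@10:L b3@11:R b1@12:L b2@13:R]
Beat 10 (L): throw ball4 h=9 -> lands@19:R; in-air after throw: [b3@11:R b1@12:L b2@13:R b4@19:R]
Ball 4: thrown@7 h=2 -> first land @9; rethrown@9 h=1 -> second land @10

Answer: 9 10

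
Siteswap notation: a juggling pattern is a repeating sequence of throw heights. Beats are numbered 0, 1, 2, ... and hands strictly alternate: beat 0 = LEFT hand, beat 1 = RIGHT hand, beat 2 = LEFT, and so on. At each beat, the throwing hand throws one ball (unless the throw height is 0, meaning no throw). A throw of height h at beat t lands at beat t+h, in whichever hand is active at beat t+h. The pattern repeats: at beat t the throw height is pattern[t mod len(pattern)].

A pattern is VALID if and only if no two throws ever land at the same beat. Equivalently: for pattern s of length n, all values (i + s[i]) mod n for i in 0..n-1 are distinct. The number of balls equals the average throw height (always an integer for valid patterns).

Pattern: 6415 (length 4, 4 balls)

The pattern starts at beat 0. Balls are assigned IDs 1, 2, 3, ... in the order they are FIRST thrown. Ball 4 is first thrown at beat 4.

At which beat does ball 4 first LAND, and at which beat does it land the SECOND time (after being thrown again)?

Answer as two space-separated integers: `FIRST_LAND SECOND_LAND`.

Answer: 10 11

Derivation:
Beat 0 (L): throw ball1 h=6 -> lands@6:L; in-air after throw: [b1@6:L]
Beat 1 (R): throw ball2 h=4 -> lands@5:R; in-air after throw: [b2@5:R b1@6:L]
Beat 2 (L): throw ball3 h=1 -> lands@3:R; in-air after throw: [b3@3:R b2@5:R b1@6:L]
Beat 3 (R): throw ball3 h=5 -> lands@8:L; in-air after throw: [b2@5:R b1@6:L b3@8:L]
Beat 4 (L): throw ball4 h=6 -> lands@10:L; in-air after throw: [b2@5:R b1@6:L b3@8:L b4@10:L]
Beat 5 (R): throw ball2 h=4 -> lands@9:R; in-air after throw: [b1@6:L b3@8:L b2@9:R b4@10:L]
Beat 6 (L): throw ball1 h=1 -> lands@7:R; in-air after throw: [b1@7:R b3@8:L b2@9:R b4@10:L]
Beat 7 (R): throw ball1 h=5 -> lands@12:L; in-air after throw: [b3@8:L b2@9:R b4@10:L b1@12:L]
Beat 8 (L): throw ball3 h=6 -> lands@14:L; in-air after throw: [b2@9:R b4@10:L b1@12:L b3@14:L]
Beat 9 (R): throw ball2 h=4 -> lands@13:R; in-air after throw: [b4@10:L b1@12:L b2@13:R b3@14:L]
Beat 10 (L): throw ball4 h=1 -> lands@11:R; in-air after throw: [b4@11:R b1@12:L b2@13:R b3@14:L]
Beat 11 (R): throw ball4 h=5 -> lands@16:L; in-air after throw: [b1@12:L b2@13:R b3@14:L b4@16:L]
Ball 4: thrown@4 h=6 -> first land @10; rethrown@10 h=1 -> second land @11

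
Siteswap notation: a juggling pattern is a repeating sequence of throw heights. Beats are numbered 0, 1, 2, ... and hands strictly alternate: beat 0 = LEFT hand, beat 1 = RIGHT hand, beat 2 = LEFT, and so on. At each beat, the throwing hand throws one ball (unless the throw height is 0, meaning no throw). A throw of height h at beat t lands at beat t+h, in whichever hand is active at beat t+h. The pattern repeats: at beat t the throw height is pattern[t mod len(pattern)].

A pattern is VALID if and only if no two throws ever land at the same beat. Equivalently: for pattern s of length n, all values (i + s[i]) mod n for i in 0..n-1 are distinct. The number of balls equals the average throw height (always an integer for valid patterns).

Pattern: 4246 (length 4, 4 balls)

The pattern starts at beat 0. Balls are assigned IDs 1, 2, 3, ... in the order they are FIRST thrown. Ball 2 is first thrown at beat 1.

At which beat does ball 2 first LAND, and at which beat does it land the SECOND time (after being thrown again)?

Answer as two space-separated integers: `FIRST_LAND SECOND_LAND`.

Beat 0 (L): throw ball1 h=4 -> lands@4:L; in-air after throw: [b1@4:L]
Beat 1 (R): throw ball2 h=2 -> lands@3:R; in-air after throw: [b2@3:R b1@4:L]
Beat 2 (L): throw ball3 h=4 -> lands@6:L; in-air after throw: [b2@3:R b1@4:L b3@6:L]
Beat 3 (R): throw ball2 h=6 -> lands@9:R; in-air after throw: [b1@4:L b3@6:L b2@9:R]
Beat 4 (L): throw ball1 h=4 -> lands@8:L; in-air after throw: [b3@6:L b1@8:L b2@9:R]
Beat 5 (R): throw ball4 h=2 -> lands@7:R; in-air after throw: [b3@6:L b4@7:R b1@8:L b2@9:R]
Beat 6 (L): throw ball3 h=4 -> lands@10:L; in-air after throw: [b4@7:R b1@8:L b2@9:R b3@10:L]
Beat 7 (R): throw ball4 h=6 -> lands@13:R; in-air after throw: [b1@8:L b2@9:R b3@10:L b4@13:R]
Beat 8 (L): throw ball1 h=4 -> lands@12:L; in-air after throw: [b2@9:R b3@10:L b1@12:L b4@13:R]
Beat 9 (R): throw ball2 h=2 -> lands@11:R; in-air after throw: [b3@10:L b2@11:R b1@12:L b4@13:R]
Ball 2: thrown@1 h=2 -> first land @3; rethrown@3 h=6 -> second land @9

Answer: 3 9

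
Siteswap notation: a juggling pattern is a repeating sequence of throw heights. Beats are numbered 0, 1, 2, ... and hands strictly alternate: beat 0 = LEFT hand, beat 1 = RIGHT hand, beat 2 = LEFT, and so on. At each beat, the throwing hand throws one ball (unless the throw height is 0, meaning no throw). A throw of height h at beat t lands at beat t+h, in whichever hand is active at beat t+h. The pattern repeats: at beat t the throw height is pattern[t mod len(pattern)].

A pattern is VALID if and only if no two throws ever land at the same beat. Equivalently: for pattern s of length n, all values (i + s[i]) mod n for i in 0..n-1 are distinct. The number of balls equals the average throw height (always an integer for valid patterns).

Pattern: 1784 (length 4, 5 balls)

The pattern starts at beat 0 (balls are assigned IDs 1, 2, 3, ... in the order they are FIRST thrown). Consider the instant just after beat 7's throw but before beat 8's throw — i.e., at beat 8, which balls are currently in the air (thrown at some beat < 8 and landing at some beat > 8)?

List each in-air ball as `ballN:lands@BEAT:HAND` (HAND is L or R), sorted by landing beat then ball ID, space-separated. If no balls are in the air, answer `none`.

Beat 0 (L): throw ball1 h=1 -> lands@1:R; in-air after throw: [b1@1:R]
Beat 1 (R): throw ball1 h=7 -> lands@8:L; in-air after throw: [b1@8:L]
Beat 2 (L): throw ball2 h=8 -> lands@10:L; in-air after throw: [b1@8:L b2@10:L]
Beat 3 (R): throw ball3 h=4 -> lands@7:R; in-air after throw: [b3@7:R b1@8:L b2@10:L]
Beat 4 (L): throw ball4 h=1 -> lands@5:R; in-air after throw: [b4@5:R b3@7:R b1@8:L b2@10:L]
Beat 5 (R): throw ball4 h=7 -> lands@12:L; in-air after throw: [b3@7:R b1@8:L b2@10:L b4@12:L]
Beat 6 (L): throw ball5 h=8 -> lands@14:L; in-air after throw: [b3@7:R b1@8:L b2@10:L b4@12:L b5@14:L]
Beat 7 (R): throw ball3 h=4 -> lands@11:R; in-air after throw: [b1@8:L b2@10:L b3@11:R b4@12:L b5@14:L]
Beat 8 (L): throw ball1 h=1 -> lands@9:R; in-air after throw: [b1@9:R b2@10:L b3@11:R b4@12:L b5@14:L]

Answer: ball2:lands@10:L ball3:lands@11:R ball4:lands@12:L ball5:lands@14:L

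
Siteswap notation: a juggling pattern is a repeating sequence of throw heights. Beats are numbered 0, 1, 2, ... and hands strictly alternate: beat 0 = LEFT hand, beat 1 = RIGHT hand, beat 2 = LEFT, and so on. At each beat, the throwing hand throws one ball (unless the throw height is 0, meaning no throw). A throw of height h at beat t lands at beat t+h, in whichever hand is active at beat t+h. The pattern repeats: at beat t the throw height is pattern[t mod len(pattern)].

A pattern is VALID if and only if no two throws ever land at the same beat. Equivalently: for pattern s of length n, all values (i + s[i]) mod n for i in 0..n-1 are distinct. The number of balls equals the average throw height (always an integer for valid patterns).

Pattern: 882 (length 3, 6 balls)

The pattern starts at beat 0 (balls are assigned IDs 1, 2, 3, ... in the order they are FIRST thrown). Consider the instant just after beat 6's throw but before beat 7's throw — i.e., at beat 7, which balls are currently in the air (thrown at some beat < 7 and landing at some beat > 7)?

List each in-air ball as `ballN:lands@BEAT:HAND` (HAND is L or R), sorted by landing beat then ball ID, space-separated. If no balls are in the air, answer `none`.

Beat 0 (L): throw ball1 h=8 -> lands@8:L; in-air after throw: [b1@8:L]
Beat 1 (R): throw ball2 h=8 -> lands@9:R; in-air after throw: [b1@8:L b2@9:R]
Beat 2 (L): throw ball3 h=2 -> lands@4:L; in-air after throw: [b3@4:L b1@8:L b2@9:R]
Beat 3 (R): throw ball4 h=8 -> lands@11:R; in-air after throw: [b3@4:L b1@8:L b2@9:R b4@11:R]
Beat 4 (L): throw ball3 h=8 -> lands@12:L; in-air after throw: [b1@8:L b2@9:R b4@11:R b3@12:L]
Beat 5 (R): throw ball5 h=2 -> lands@7:R; in-air after throw: [b5@7:R b1@8:L b2@9:R b4@11:R b3@12:L]
Beat 6 (L): throw ball6 h=8 -> lands@14:L; in-air after throw: [b5@7:R b1@8:L b2@9:R b4@11:R b3@12:L b6@14:L]
Beat 7 (R): throw ball5 h=8 -> lands@15:R; in-air after throw: [b1@8:L b2@9:R b4@11:R b3@12:L b6@14:L b5@15:R]

Answer: ball1:lands@8:L ball2:lands@9:R ball4:lands@11:R ball3:lands@12:L ball6:lands@14:L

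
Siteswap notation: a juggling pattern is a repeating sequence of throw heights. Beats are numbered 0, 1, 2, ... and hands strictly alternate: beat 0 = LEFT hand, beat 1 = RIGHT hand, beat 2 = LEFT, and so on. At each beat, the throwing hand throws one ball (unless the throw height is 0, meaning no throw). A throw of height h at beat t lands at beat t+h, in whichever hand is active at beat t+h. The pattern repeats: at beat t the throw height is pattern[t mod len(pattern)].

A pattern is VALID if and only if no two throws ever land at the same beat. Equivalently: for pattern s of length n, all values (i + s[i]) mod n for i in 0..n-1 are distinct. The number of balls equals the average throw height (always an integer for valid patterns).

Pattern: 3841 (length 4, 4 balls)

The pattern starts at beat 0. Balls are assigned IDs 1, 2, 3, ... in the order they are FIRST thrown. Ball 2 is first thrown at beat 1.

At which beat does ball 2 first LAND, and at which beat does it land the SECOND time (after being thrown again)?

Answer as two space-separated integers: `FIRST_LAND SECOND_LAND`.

Answer: 9 17

Derivation:
Beat 0 (L): throw ball1 h=3 -> lands@3:R; in-air after throw: [b1@3:R]
Beat 1 (R): throw ball2 h=8 -> lands@9:R; in-air after throw: [b1@3:R b2@9:R]
Beat 2 (L): throw ball3 h=4 -> lands@6:L; in-air after throw: [b1@3:R b3@6:L b2@9:R]
Beat 3 (R): throw ball1 h=1 -> lands@4:L; in-air after throw: [b1@4:L b3@6:L b2@9:R]
Beat 4 (L): throw ball1 h=3 -> lands@7:R; in-air after throw: [b3@6:L b1@7:R b2@9:R]
Beat 5 (R): throw ball4 h=8 -> lands@13:R; in-air after throw: [b3@6:L b1@7:R b2@9:R b4@13:R]
Beat 6 (L): throw ball3 h=4 -> lands@10:L; in-air after throw: [b1@7:R b2@9:R b3@10:L b4@13:R]
Beat 7 (R): throw ball1 h=1 -> lands@8:L; in-air after throw: [b1@8:L b2@9:R b3@10:L b4@13:R]
Beat 8 (L): throw ball1 h=3 -> lands@11:R; in-air after throw: [b2@9:R b3@10:L b1@11:R b4@13:R]
Beat 9 (R): throw ball2 h=8 -> lands@17:R; in-air after throw: [b3@10:L b1@11:R b4@13:R b2@17:R]
Beat 10 (L): throw ball3 h=4 -> lands@14:L; in-air after throw: [b1@11:R b4@13:R b3@14:L b2@17:R]
Beat 11 (R): throw ball1 h=1 -> lands@12:L; in-air after throw: [b1@12:L b4@13:R b3@14:L b2@17:R]
Beat 12 (L): throw ball1 h=3 -> lands@15:R; in-air after throw: [b4@13:R b3@14:L b1@15:R b2@17:R]
Ball 2: thrown@1 h=8 -> first land @9; rethrown@9 h=8 -> second land @17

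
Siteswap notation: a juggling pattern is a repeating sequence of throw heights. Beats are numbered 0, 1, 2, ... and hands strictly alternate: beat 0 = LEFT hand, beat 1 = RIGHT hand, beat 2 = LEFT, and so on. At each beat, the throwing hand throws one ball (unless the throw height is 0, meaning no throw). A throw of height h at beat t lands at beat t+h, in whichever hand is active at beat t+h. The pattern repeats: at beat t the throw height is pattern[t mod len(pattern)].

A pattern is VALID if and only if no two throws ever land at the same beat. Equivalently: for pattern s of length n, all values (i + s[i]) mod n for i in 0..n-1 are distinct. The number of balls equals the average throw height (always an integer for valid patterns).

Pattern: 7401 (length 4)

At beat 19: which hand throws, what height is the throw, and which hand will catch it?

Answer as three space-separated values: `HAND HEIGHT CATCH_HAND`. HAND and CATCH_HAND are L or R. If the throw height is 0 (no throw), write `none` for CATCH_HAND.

Beat 19: 19 mod 2 = 1, so hand = R
Throw height = pattern[19 mod 4] = pattern[3] = 1
Lands at beat 19+1=20, 20 mod 2 = 0, so catch hand = L

Answer: R 1 L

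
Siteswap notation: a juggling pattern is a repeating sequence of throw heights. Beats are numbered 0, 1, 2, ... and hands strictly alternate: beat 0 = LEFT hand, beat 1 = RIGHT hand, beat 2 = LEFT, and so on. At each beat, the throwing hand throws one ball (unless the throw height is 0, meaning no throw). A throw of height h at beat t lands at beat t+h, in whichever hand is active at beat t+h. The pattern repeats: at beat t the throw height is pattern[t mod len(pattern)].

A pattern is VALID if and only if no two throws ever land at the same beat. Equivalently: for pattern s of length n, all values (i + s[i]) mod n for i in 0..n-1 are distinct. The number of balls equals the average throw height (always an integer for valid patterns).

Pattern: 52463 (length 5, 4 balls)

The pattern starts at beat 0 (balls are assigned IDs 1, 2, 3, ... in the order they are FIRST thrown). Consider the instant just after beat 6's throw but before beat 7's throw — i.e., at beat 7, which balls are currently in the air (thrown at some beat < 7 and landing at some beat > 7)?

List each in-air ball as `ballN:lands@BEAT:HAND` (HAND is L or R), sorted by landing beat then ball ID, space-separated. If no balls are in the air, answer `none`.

Answer: ball3:lands@8:L ball2:lands@9:R ball1:lands@10:L

Derivation:
Beat 0 (L): throw ball1 h=5 -> lands@5:R; in-air after throw: [b1@5:R]
Beat 1 (R): throw ball2 h=2 -> lands@3:R; in-air after throw: [b2@3:R b1@5:R]
Beat 2 (L): throw ball3 h=4 -> lands@6:L; in-air after throw: [b2@3:R b1@5:R b3@6:L]
Beat 3 (R): throw ball2 h=6 -> lands@9:R; in-air after throw: [b1@5:R b3@6:L b2@9:R]
Beat 4 (L): throw ball4 h=3 -> lands@7:R; in-air after throw: [b1@5:R b3@6:L b4@7:R b2@9:R]
Beat 5 (R): throw ball1 h=5 -> lands@10:L; in-air after throw: [b3@6:L b4@7:R b2@9:R b1@10:L]
Beat 6 (L): throw ball3 h=2 -> lands@8:L; in-air after throw: [b4@7:R b3@8:L b2@9:R b1@10:L]
Beat 7 (R): throw ball4 h=4 -> lands@11:R; in-air after throw: [b3@8:L b2@9:R b1@10:L b4@11:R]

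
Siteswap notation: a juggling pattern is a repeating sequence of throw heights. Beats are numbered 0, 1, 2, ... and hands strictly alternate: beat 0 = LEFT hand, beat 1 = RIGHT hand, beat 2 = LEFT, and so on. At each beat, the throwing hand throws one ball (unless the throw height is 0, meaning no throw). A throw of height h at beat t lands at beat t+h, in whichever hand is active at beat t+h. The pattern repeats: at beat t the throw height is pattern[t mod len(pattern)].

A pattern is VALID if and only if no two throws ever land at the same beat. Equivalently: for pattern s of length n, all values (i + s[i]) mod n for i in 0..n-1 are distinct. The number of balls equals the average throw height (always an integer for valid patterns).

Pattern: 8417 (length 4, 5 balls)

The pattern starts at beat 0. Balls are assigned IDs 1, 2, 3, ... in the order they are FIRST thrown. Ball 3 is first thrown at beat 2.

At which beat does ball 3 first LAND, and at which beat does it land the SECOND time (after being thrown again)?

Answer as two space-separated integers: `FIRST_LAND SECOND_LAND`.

Beat 0 (L): throw ball1 h=8 -> lands@8:L; in-air after throw: [b1@8:L]
Beat 1 (R): throw ball2 h=4 -> lands@5:R; in-air after throw: [b2@5:R b1@8:L]
Beat 2 (L): throw ball3 h=1 -> lands@3:R; in-air after throw: [b3@3:R b2@5:R b1@8:L]
Beat 3 (R): throw ball3 h=7 -> lands@10:L; in-air after throw: [b2@5:R b1@8:L b3@10:L]
Beat 4 (L): throw ball4 h=8 -> lands@12:L; in-air after throw: [b2@5:R b1@8:L b3@10:L b4@12:L]
Beat 5 (R): throw ball2 h=4 -> lands@9:R; in-air after throw: [b1@8:L b2@9:R b3@10:L b4@12:L]
Beat 6 (L): throw ball5 h=1 -> lands@7:R; in-air after throw: [b5@7:R b1@8:L b2@9:R b3@10:L b4@12:L]
Beat 7 (R): throw ball5 h=7 -> lands@14:L; in-air after throw: [b1@8:L b2@9:R b3@10:L b4@12:L b5@14:L]
Beat 8 (L): throw ball1 h=8 -> lands@16:L; in-air after throw: [b2@9:R b3@10:L b4@12:L b5@14:L b1@16:L]
Beat 9 (R): throw ball2 h=4 -> lands@13:R; in-air after throw: [b3@10:L b4@12:L b2@13:R b5@14:L b1@16:L]
Beat 10 (L): throw ball3 h=1 -> lands@11:R; in-air after throw: [b3@11:R b4@12:L b2@13:R b5@14:L b1@16:L]
Ball 3: thrown@2 h=1 -> first land @3; rethrown@3 h=7 -> second land @10

Answer: 3 10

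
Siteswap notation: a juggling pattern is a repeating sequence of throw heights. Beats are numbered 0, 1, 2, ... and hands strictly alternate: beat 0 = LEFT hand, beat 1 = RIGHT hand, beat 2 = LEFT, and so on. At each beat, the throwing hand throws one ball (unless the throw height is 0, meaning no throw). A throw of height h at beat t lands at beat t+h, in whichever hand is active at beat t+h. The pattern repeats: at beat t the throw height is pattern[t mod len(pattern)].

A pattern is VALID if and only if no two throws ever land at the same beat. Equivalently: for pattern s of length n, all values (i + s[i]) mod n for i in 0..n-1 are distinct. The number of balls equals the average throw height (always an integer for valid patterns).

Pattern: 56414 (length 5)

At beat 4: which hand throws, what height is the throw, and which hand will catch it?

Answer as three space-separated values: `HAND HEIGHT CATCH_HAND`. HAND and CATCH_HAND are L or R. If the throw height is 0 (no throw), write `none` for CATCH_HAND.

Beat 4: 4 mod 2 = 0, so hand = L
Throw height = pattern[4 mod 5] = pattern[4] = 4
Lands at beat 4+4=8, 8 mod 2 = 0, so catch hand = L

Answer: L 4 L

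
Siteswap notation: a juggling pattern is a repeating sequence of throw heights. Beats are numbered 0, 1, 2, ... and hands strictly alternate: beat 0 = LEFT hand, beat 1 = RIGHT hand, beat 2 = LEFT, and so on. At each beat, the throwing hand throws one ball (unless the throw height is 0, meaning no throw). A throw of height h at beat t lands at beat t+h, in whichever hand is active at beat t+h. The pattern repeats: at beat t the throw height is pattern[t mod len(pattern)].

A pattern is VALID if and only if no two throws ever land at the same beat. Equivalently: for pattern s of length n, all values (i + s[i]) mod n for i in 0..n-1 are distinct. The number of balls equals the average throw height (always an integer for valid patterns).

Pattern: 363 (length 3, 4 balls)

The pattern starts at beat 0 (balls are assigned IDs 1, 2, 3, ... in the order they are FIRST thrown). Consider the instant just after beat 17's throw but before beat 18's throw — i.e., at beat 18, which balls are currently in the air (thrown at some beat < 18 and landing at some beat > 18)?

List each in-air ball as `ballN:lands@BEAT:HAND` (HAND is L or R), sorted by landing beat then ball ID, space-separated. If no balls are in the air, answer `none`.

Beat 0 (L): throw ball1 h=3 -> lands@3:R; in-air after throw: [b1@3:R]
Beat 1 (R): throw ball2 h=6 -> lands@7:R; in-air after throw: [b1@3:R b2@7:R]
Beat 2 (L): throw ball3 h=3 -> lands@5:R; in-air after throw: [b1@3:R b3@5:R b2@7:R]
Beat 3 (R): throw ball1 h=3 -> lands@6:L; in-air after throw: [b3@5:R b1@6:L b2@7:R]
Beat 4 (L): throw ball4 h=6 -> lands@10:L; in-air after throw: [b3@5:R b1@6:L b2@7:R b4@10:L]
Beat 5 (R): throw ball3 h=3 -> lands@8:L; in-air after throw: [b1@6:L b2@7:R b3@8:L b4@10:L]
Beat 6 (L): throw ball1 h=3 -> lands@9:R; in-air after throw: [b2@7:R b3@8:L b1@9:R b4@10:L]
Beat 7 (R): throw ball2 h=6 -> lands@13:R; in-air after throw: [b3@8:L b1@9:R b4@10:L b2@13:R]
Beat 8 (L): throw ball3 h=3 -> lands@11:R; in-air after throw: [b1@9:R b4@10:L b3@11:R b2@13:R]
Beat 9 (R): throw ball1 h=3 -> lands@12:L; in-air after throw: [b4@10:L b3@11:R b1@12:L b2@13:R]
Beat 10 (L): throw ball4 h=6 -> lands@16:L; in-air after throw: [b3@11:R b1@12:L b2@13:R b4@16:L]
Beat 11 (R): throw ball3 h=3 -> lands@14:L; in-air after throw: [b1@12:L b2@13:R b3@14:L b4@16:L]
Beat 12 (L): throw ball1 h=3 -> lands@15:R; in-air after throw: [b2@13:R b3@14:L b1@15:R b4@16:L]
Beat 13 (R): throw ball2 h=6 -> lands@19:R; in-air after throw: [b3@14:L b1@15:R b4@16:L b2@19:R]
Beat 14 (L): throw ball3 h=3 -> lands@17:R; in-air after throw: [b1@15:R b4@16:L b3@17:R b2@19:R]
Beat 15 (R): throw ball1 h=3 -> lands@18:L; in-air after throw: [b4@16:L b3@17:R b1@18:L b2@19:R]
Beat 16 (L): throw ball4 h=6 -> lands@22:L; in-air after throw: [b3@17:R b1@18:L b2@19:R b4@22:L]
Beat 17 (R): throw ball3 h=3 -> lands@20:L; in-air after throw: [b1@18:L b2@19:R b3@20:L b4@22:L]
Beat 18 (L): throw ball1 h=3 -> lands@21:R; in-air after throw: [b2@19:R b3@20:L b1@21:R b4@22:L]

Answer: ball2:lands@19:R ball3:lands@20:L ball4:lands@22:L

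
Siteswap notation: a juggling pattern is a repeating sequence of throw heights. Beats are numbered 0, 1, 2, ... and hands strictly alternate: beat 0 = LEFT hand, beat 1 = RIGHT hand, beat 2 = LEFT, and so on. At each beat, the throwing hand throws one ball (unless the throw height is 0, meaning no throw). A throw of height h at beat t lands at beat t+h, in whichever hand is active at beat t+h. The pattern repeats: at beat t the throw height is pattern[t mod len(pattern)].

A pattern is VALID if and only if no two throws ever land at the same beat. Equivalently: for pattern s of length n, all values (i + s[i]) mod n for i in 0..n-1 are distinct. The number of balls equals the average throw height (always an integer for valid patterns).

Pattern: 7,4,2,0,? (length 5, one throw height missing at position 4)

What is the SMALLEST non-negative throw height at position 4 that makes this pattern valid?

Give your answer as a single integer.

Answer: 2

Derivation:
i=0: (0 + 7) mod 5 = 2
i=1: (1 + 4) mod 5 = 0
i=2: (2 + 2) mod 5 = 4
i=3: (3 + 0) mod 5 = 3
i=4: s[i]=? (unknown)
Known residues: [0, 2, 3, 4]; need a permutation of 0..4, so missing residue r = 1
Need (4 + s) mod 5 = 1; smallest s = (1 - 4) mod 5 = 2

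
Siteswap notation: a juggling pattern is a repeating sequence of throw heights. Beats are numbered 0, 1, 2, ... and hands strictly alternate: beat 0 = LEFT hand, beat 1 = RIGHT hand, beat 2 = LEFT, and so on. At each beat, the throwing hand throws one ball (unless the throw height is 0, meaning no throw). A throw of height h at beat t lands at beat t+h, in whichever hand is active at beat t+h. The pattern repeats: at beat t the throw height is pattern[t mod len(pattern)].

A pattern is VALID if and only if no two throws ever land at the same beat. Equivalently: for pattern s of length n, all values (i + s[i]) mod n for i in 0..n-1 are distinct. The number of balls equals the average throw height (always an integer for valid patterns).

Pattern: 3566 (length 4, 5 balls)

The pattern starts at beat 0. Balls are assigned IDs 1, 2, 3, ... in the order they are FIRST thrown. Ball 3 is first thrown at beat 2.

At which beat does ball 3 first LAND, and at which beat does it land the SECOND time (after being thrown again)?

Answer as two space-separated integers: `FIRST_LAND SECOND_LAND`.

Answer: 8 11

Derivation:
Beat 0 (L): throw ball1 h=3 -> lands@3:R; in-air after throw: [b1@3:R]
Beat 1 (R): throw ball2 h=5 -> lands@6:L; in-air after throw: [b1@3:R b2@6:L]
Beat 2 (L): throw ball3 h=6 -> lands@8:L; in-air after throw: [b1@3:R b2@6:L b3@8:L]
Beat 3 (R): throw ball1 h=6 -> lands@9:R; in-air after throw: [b2@6:L b3@8:L b1@9:R]
Beat 4 (L): throw ball4 h=3 -> lands@7:R; in-air after throw: [b2@6:L b4@7:R b3@8:L b1@9:R]
Beat 5 (R): throw ball5 h=5 -> lands@10:L; in-air after throw: [b2@6:L b4@7:R b3@8:L b1@9:R b5@10:L]
Beat 6 (L): throw ball2 h=6 -> lands@12:L; in-air after throw: [b4@7:R b3@8:L b1@9:R b5@10:L b2@12:L]
Beat 7 (R): throw ball4 h=6 -> lands@13:R; in-air after throw: [b3@8:L b1@9:R b5@10:L b2@12:L b4@13:R]
Beat 8 (L): throw ball3 h=3 -> lands@11:R; in-air after throw: [b1@9:R b5@10:L b3@11:R b2@12:L b4@13:R]
Beat 9 (R): throw ball1 h=5 -> lands@14:L; in-air after throw: [b5@10:L b3@11:R b2@12:L b4@13:R b1@14:L]
Beat 10 (L): throw ball5 h=6 -> lands@16:L; in-air after throw: [b3@11:R b2@12:L b4@13:R b1@14:L b5@16:L]
Beat 11 (R): throw ball3 h=6 -> lands@17:R; in-air after throw: [b2@12:L b4@13:R b1@14:L b5@16:L b3@17:R]
Ball 3: thrown@2 h=6 -> first land @8; rethrown@8 h=3 -> second land @11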